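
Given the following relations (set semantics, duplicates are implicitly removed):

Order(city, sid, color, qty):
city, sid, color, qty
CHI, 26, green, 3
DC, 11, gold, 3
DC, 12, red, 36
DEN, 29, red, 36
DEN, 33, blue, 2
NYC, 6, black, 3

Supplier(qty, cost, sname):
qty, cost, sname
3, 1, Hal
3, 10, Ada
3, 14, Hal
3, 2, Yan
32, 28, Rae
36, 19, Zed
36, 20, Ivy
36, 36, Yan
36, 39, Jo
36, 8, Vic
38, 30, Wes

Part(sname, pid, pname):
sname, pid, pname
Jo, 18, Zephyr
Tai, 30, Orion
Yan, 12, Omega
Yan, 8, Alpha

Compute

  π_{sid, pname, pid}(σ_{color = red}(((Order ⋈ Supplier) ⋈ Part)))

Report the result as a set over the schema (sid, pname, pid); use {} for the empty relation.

Order ⋈ Supplier (natural join on qty): {(CHI, 26, green, 3, 1, Hal), (CHI, 26, green, 3, 10, Ada), (CHI, 26, green, 3, 14, Hal), (CHI, 26, green, 3, 2, Yan), (DC, 11, gold, 3, 1, Hal), (DC, 11, gold, 3, 10, Ada), (DC, 11, gold, 3, 14, Hal), (DC, 11, gold, 3, 2, Yan), (DC, 12, red, 36, 19, Zed), (DC, 12, red, 36, 20, Ivy), (DC, 12, red, 36, 36, Yan), (DC, 12, red, 36, 39, Jo), (DC, 12, red, 36, 8, Vic), (DEN, 29, red, 36, 19, Zed), (DEN, 29, red, 36, 20, Ivy), (DEN, 29, red, 36, 36, Yan), (DEN, 29, red, 36, 39, Jo), (DEN, 29, red, 36, 8, Vic), (NYC, 6, black, 3, 1, Hal), (NYC, 6, black, 3, 10, Ada), (NYC, 6, black, 3, 14, Hal), (NYC, 6, black, 3, 2, Yan)}
(Order ⋈ Supplier) ⋈ Part (natural join on sname): {(CHI, 26, green, 3, 2, Yan, 12, Omega), (CHI, 26, green, 3, 2, Yan, 8, Alpha), (DC, 11, gold, 3, 2, Yan, 12, Omega), (DC, 11, gold, 3, 2, Yan, 8, Alpha), (DC, 12, red, 36, 36, Yan, 12, Omega), (DC, 12, red, 36, 36, Yan, 8, Alpha), (DC, 12, red, 36, 39, Jo, 18, Zephyr), (DEN, 29, red, 36, 36, Yan, 12, Omega), (DEN, 29, red, 36, 36, Yan, 8, Alpha), (DEN, 29, red, 36, 39, Jo, 18, Zephyr), (NYC, 6, black, 3, 2, Yan, 12, Omega), (NYC, 6, black, 3, 2, Yan, 8, Alpha)}
Selection color = red: {(DC, 12, red, 36, 36, Yan, 12, Omega), (DC, 12, red, 36, 36, Yan, 8, Alpha), (DC, 12, red, 36, 39, Jo, 18, Zephyr), (DEN, 29, red, 36, 36, Yan, 12, Omega), (DEN, 29, red, 36, 36, Yan, 8, Alpha), (DEN, 29, red, 36, 39, Jo, 18, Zephyr)}
π[sid, pname, pid]: project onto (sid, pname, pid) → {(12, Alpha, 8), (12, Omega, 12), (12, Zephyr, 18), (29, Alpha, 8), (29, Omega, 12), (29, Zephyr, 18)}

{(12, Alpha, 8), (12, Omega, 12), (12, Zephyr, 18), (29, Alpha, 8), (29, Omega, 12), (29, Zephyr, 18)}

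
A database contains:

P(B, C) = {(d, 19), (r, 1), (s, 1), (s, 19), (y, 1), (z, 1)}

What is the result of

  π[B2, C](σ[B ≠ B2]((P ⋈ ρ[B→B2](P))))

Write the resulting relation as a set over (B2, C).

ρ[B→B2]: schema becomes (B2, C); tuples unchanged.
Natural join on C: {(d, 19, d), (d, 19, s), (r, 1, r), (r, 1, s), (r, 1, y), (r, 1, z), (s, 1, r), (s, 1, s), (s, 1, y), (s, 1, z), (s, 19, d), (s, 19, s), (y, 1, r), (y, 1, s), (y, 1, y), (y, 1, z), (z, 1, r), (z, 1, s), (z, 1, y), (z, 1, z)}
σ[B ≠ B2]: keep tuples satisfying B ≠ B2 → {(d, 19, s), (r, 1, s), (r, 1, y), (r, 1, z), (s, 1, r), (s, 1, y), (s, 1, z), (s, 19, d), (y, 1, r), (y, 1, s), (y, 1, z), (z, 1, r), (z, 1, s), (z, 1, y)}
Keep only column(s) B2, C (8 duplicate(s) eliminated): {(d, 19), (r, 1), (s, 1), (s, 19), (y, 1), (z, 1)}

{(d, 19), (r, 1), (s, 1), (s, 19), (y, 1), (z, 1)}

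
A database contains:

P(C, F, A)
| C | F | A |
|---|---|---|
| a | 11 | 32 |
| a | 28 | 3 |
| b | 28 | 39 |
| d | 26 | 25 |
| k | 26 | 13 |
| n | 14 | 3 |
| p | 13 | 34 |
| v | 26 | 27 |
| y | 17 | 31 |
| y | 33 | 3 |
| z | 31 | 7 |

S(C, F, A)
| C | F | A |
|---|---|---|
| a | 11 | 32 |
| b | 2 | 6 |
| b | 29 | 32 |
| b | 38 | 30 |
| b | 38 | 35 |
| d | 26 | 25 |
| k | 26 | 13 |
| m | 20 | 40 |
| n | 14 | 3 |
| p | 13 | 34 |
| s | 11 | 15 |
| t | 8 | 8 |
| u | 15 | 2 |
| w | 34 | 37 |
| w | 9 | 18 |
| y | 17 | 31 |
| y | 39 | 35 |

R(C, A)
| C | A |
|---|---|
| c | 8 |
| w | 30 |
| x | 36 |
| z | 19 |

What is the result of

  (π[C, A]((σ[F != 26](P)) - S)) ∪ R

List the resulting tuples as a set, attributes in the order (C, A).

{(a, 3), (b, 39), (c, 8), (w, 30), (x, 36), (y, 3), (z, 19), (z, 7)}

Apply σ_{F != 26}; surviving tuples: {(a, 11, 32), (a, 28, 3), (b, 28, 39), (n, 14, 3), (p, 13, 34), (y, 17, 31), (y, 33, 3), (z, 31, 7)}
Set difference of the two operands is {(a, 28, 3), (b, 28, 39), (y, 33, 3), (z, 31, 7)}.
π[C, A]: project onto (C, A) → {(a, 3), (b, 39), (y, 3), (z, 7)}
Set union of the two operands is {(a, 3), (b, 39), (c, 8), (w, 30), (x, 36), (y, 3), (z, 19), (z, 7)}.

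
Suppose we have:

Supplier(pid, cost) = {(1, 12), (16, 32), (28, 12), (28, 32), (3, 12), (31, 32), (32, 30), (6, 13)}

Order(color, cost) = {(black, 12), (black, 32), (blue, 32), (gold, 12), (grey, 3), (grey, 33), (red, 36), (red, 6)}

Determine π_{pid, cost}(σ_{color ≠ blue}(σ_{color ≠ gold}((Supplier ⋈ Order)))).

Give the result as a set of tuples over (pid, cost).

{(1, 12), (16, 32), (28, 12), (28, 32), (3, 12), (31, 32)}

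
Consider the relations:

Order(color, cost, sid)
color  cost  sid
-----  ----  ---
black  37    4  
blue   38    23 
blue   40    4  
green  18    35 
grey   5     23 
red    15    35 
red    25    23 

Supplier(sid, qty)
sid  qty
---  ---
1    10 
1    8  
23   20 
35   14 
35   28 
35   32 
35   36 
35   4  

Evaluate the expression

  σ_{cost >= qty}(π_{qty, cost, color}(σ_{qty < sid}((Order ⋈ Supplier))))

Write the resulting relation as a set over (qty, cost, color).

Joining Order and Supplier on sid yields {(blue, 38, 23, 20), (green, 18, 35, 14), (green, 18, 35, 28), (green, 18, 35, 32), (green, 18, 35, 36), (green, 18, 35, 4), (grey, 5, 23, 20), (red, 15, 35, 14), (red, 15, 35, 28), (red, 15, 35, 32), (red, 15, 35, 36), (red, 15, 35, 4), (red, 25, 23, 20)}.
Filtering on qty < sid leaves {(blue, 38, 23, 20), (green, 18, 35, 14), (green, 18, 35, 28), (green, 18, 35, 32), (green, 18, 35, 4), (grey, 5, 23, 20), (red, 15, 35, 14), (red, 15, 35, 28), (red, 15, 35, 32), (red, 15, 35, 4), (red, 25, 23, 20)}.
π[qty, cost, color]: project onto (qty, cost, color) → {(14, 15, red), (14, 18, green), (20, 25, red), (20, 38, blue), (20, 5, grey), (28, 15, red), (28, 18, green), (32, 15, red), (32, 18, green), (4, 15, red), (4, 18, green)}
Filtering on cost >= qty leaves {(14, 15, red), (14, 18, green), (20, 25, red), (20, 38, blue), (4, 15, red), (4, 18, green)}.

{(14, 15, red), (14, 18, green), (20, 25, red), (20, 38, blue), (4, 15, red), (4, 18, green)}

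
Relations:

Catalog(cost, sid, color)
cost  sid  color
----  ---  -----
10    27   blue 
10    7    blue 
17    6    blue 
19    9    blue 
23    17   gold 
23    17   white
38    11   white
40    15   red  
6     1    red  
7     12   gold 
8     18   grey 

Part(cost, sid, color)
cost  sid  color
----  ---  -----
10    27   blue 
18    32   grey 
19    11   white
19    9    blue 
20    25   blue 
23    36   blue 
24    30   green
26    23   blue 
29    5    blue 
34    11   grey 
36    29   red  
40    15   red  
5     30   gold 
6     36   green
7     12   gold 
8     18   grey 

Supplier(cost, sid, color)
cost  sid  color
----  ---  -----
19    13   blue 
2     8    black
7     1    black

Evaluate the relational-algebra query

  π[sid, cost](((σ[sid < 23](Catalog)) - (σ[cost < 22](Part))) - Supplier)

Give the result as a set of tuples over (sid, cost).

Selection sid < 23: {(10, 7, blue), (17, 6, blue), (19, 9, blue), (23, 17, gold), (23, 17, white), (38, 11, white), (40, 15, red), (6, 1, red), (7, 12, gold), (8, 18, grey)}
Selection cost < 22: {(10, 27, blue), (18, 32, grey), (19, 11, white), (19, 9, blue), (20, 25, blue), (5, 30, gold), (6, 36, green), (7, 12, gold), (8, 18, grey)}
Set difference of the two operands is {(10, 7, blue), (17, 6, blue), (23, 17, gold), (23, 17, white), (38, 11, white), (40, 15, red), (6, 1, red)}.
Set difference of the two operands is {(10, 7, blue), (17, 6, blue), (23, 17, gold), (23, 17, white), (38, 11, white), (40, 15, red), (6, 1, red)}.
π_{sid, cost} gives {(1, 6), (11, 38), (15, 40), (17, 23), (6, 17), (7, 10)} (1 duplicate(s) eliminated).

{(1, 6), (11, 38), (15, 40), (17, 23), (6, 17), (7, 10)}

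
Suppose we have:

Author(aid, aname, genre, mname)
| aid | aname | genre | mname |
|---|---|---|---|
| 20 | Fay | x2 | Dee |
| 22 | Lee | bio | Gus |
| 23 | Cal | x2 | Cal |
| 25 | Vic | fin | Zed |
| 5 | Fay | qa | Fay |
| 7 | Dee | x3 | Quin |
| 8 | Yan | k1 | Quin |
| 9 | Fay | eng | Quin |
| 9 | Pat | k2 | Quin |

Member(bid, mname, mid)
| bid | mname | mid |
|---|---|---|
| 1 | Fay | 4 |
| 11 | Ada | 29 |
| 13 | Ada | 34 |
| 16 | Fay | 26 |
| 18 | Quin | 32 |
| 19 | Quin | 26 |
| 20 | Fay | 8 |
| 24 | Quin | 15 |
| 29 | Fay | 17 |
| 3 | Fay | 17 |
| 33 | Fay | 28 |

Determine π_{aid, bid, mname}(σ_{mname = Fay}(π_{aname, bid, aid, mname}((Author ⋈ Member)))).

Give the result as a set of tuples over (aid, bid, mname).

{(5, 1, Fay), (5, 16, Fay), (5, 20, Fay), (5, 29, Fay), (5, 3, Fay), (5, 33, Fay)}

Author ⋈ Member (natural join on mname): {(5, Fay, qa, Fay, 1, 4), (5, Fay, qa, Fay, 16, 26), (5, Fay, qa, Fay, 20, 8), (5, Fay, qa, Fay, 29, 17), (5, Fay, qa, Fay, 3, 17), (5, Fay, qa, Fay, 33, 28), (7, Dee, x3, Quin, 18, 32), (7, Dee, x3, Quin, 19, 26), (7, Dee, x3, Quin, 24, 15), (8, Yan, k1, Quin, 18, 32), (8, Yan, k1, Quin, 19, 26), (8, Yan, k1, Quin, 24, 15), (9, Fay, eng, Quin, 18, 32), (9, Fay, eng, Quin, 19, 26), (9, Fay, eng, Quin, 24, 15), (9, Pat, k2, Quin, 18, 32), (9, Pat, k2, Quin, 19, 26), (9, Pat, k2, Quin, 24, 15)}
π_{aname, bid, aid, mname} gives {(Dee, 18, 7, Quin), (Dee, 19, 7, Quin), (Dee, 24, 7, Quin), (Fay, 1, 5, Fay), (Fay, 16, 5, Fay), (Fay, 18, 9, Quin), (Fay, 19, 9, Quin), (Fay, 20, 5, Fay), (Fay, 24, 9, Quin), (Fay, 29, 5, Fay), (Fay, 3, 5, Fay), (Fay, 33, 5, Fay), (Pat, 18, 9, Quin), (Pat, 19, 9, Quin), (Pat, 24, 9, Quin), (Yan, 18, 8, Quin), (Yan, 19, 8, Quin), (Yan, 24, 8, Quin)}.
Apply σ_{mname = Fay}; surviving tuples: {(Fay, 1, 5, Fay), (Fay, 16, 5, Fay), (Fay, 20, 5, Fay), (Fay, 29, 5, Fay), (Fay, 3, 5, Fay), (Fay, 33, 5, Fay)}
π_{aid, bid, mname} gives {(5, 1, Fay), (5, 16, Fay), (5, 20, Fay), (5, 29, Fay), (5, 3, Fay), (5, 33, Fay)}.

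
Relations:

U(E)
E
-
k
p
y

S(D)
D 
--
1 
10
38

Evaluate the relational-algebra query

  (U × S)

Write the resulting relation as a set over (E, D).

{(k, 1), (k, 10), (k, 38), (p, 1), (p, 10), (p, 38), (y, 1), (y, 10), (y, 38)}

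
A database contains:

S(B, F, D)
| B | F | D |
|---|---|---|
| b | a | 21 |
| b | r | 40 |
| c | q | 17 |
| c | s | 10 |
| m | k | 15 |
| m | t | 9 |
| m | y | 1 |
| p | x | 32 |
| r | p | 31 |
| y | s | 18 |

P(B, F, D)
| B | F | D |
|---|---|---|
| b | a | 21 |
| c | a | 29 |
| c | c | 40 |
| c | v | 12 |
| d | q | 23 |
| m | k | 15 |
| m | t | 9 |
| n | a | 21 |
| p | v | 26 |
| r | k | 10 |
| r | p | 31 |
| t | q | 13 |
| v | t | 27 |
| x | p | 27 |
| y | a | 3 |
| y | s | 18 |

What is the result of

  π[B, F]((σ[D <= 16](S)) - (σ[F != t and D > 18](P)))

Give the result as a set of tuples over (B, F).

Apply σ_{D <= 16}; surviving tuples: {(c, s, 10), (m, k, 15), (m, t, 9), (m, y, 1)}
Apply σ_{F != t and D > 18}; surviving tuples: {(b, a, 21), (c, a, 29), (c, c, 40), (d, q, 23), (n, a, 21), (p, v, 26), (r, p, 31), (x, p, 27)}
Taking the difference: {(c, s, 10), (m, k, 15), (m, t, 9), (m, y, 1)}
Keep only column(s) B, F: {(c, s), (m, k), (m, t), (m, y)}

{(c, s), (m, k), (m, t), (m, y)}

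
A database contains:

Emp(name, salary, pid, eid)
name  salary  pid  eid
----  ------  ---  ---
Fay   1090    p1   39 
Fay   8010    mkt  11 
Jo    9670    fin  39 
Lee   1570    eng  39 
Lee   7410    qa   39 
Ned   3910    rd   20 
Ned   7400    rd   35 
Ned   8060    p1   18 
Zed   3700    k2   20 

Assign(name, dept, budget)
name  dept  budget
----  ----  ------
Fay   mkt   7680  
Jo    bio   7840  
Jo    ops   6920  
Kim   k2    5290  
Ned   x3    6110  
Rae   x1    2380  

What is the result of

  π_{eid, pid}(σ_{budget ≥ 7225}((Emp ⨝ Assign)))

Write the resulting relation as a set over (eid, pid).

{(11, mkt), (39, fin), (39, p1)}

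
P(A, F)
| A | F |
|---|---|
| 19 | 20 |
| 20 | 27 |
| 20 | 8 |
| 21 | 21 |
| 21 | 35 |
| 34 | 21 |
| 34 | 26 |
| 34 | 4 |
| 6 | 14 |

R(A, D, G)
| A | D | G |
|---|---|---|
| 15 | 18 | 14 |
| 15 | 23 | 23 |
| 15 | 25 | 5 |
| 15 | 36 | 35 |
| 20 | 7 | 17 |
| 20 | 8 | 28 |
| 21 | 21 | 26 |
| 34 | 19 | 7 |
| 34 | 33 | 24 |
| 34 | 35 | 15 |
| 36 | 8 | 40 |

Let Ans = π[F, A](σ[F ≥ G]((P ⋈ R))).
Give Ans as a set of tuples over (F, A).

P ⋈ R (natural join on A): {(20, 27, 7, 17), (20, 27, 8, 28), (20, 8, 7, 17), (20, 8, 8, 28), (21, 21, 21, 26), (21, 35, 21, 26), (34, 21, 19, 7), (34, 21, 33, 24), (34, 21, 35, 15), (34, 26, 19, 7), (34, 26, 33, 24), (34, 26, 35, 15), (34, 4, 19, 7), (34, 4, 33, 24), (34, 4, 35, 15)}
Selection F ≥ G: {(20, 27, 7, 17), (21, 35, 21, 26), (34, 21, 19, 7), (34, 21, 35, 15), (34, 26, 19, 7), (34, 26, 33, 24), (34, 26, 35, 15)}
π[F, A]: project onto (F, A) (3 duplicate(s) eliminated) → {(21, 34), (26, 34), (27, 20), (35, 21)}

{(21, 34), (26, 34), (27, 20), (35, 21)}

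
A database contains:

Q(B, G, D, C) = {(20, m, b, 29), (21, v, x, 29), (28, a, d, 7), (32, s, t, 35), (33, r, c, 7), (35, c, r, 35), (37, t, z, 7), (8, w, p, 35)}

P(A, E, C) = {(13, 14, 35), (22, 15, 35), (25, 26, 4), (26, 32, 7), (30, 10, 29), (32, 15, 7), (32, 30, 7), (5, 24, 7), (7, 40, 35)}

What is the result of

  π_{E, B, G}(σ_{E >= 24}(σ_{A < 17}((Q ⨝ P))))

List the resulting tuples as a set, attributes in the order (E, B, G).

{(24, 28, a), (24, 33, r), (24, 37, t), (40, 32, s), (40, 35, c), (40, 8, w)}

Q ⋈ P (natural join on C): {(20, m, b, 29, 30, 10), (21, v, x, 29, 30, 10), (28, a, d, 7, 26, 32), (28, a, d, 7, 32, 15), (28, a, d, 7, 32, 30), (28, a, d, 7, 5, 24), (32, s, t, 35, 13, 14), (32, s, t, 35, 22, 15), (32, s, t, 35, 7, 40), (33, r, c, 7, 26, 32), (33, r, c, 7, 32, 15), (33, r, c, 7, 32, 30), (33, r, c, 7, 5, 24), (35, c, r, 35, 13, 14), (35, c, r, 35, 22, 15), (35, c, r, 35, 7, 40), (37, t, z, 7, 26, 32), (37, t, z, 7, 32, 15), (37, t, z, 7, 32, 30), (37, t, z, 7, 5, 24), (8, w, p, 35, 13, 14), (8, w, p, 35, 22, 15), (8, w, p, 35, 7, 40)}
Filtering on A < 17 leaves {(28, a, d, 7, 5, 24), (32, s, t, 35, 13, 14), (32, s, t, 35, 7, 40), (33, r, c, 7, 5, 24), (35, c, r, 35, 13, 14), (35, c, r, 35, 7, 40), (37, t, z, 7, 5, 24), (8, w, p, 35, 13, 14), (8, w, p, 35, 7, 40)}.
Filtering on E >= 24 leaves {(28, a, d, 7, 5, 24), (32, s, t, 35, 7, 40), (33, r, c, 7, 5, 24), (35, c, r, 35, 7, 40), (37, t, z, 7, 5, 24), (8, w, p, 35, 7, 40)}.
π_{E, B, G} gives {(24, 28, a), (24, 33, r), (24, 37, t), (40, 32, s), (40, 35, c), (40, 8, w)}.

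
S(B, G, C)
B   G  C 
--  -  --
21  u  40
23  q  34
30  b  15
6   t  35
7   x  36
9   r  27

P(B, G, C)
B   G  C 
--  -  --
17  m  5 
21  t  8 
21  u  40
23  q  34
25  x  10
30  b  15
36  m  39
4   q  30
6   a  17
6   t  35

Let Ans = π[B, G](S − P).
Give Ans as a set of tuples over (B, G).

Difference: {(21, u, 40), (23, q, 34), (30, b, 15), (6, t, 35), (7, x, 36), (9, r, 27)} with {(17, m, 5), (21, t, 8), (21, u, 40), (23, q, 34), (25, x, 10), (30, b, 15), (36, m, 39), (4, q, 30), (6, a, 17), (6, t, 35)} → {(7, x, 36), (9, r, 27)}
π_{B, G} gives {(7, x), (9, r)}.

{(7, x), (9, r)}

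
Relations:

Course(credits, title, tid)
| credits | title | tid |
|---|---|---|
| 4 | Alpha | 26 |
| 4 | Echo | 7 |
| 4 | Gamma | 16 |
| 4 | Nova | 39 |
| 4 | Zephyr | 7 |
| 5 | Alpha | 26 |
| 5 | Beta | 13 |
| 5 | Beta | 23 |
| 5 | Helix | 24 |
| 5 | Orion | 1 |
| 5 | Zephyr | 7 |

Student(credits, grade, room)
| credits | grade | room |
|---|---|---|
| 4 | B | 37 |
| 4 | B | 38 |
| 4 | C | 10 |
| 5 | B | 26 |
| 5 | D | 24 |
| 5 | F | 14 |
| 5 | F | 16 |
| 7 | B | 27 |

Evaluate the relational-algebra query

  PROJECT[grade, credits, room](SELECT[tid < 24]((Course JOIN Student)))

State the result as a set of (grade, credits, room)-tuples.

{(B, 4, 37), (B, 4, 38), (B, 5, 26), (C, 4, 10), (D, 5, 24), (F, 5, 14), (F, 5, 16)}

Course ⋈ Student (natural join on credits): {(4, Alpha, 26, B, 37), (4, Alpha, 26, B, 38), (4, Alpha, 26, C, 10), (4, Echo, 7, B, 37), (4, Echo, 7, B, 38), (4, Echo, 7, C, 10), (4, Gamma, 16, B, 37), (4, Gamma, 16, B, 38), (4, Gamma, 16, C, 10), (4, Nova, 39, B, 37), (4, Nova, 39, B, 38), (4, Nova, 39, C, 10), (4, Zephyr, 7, B, 37), (4, Zephyr, 7, B, 38), (4, Zephyr, 7, C, 10), (5, Alpha, 26, B, 26), (5, Alpha, 26, D, 24), (5, Alpha, 26, F, 14), (5, Alpha, 26, F, 16), (5, Beta, 13, B, 26), (5, Beta, 13, D, 24), (5, Beta, 13, F, 14), (5, Beta, 13, F, 16), (5, Beta, 23, B, 26), (5, Beta, 23, D, 24), (5, Beta, 23, F, 14), (5, Beta, 23, F, 16), (5, Helix, 24, B, 26), (5, Helix, 24, D, 24), (5, Helix, 24, F, 14), (5, Helix, 24, F, 16), (5, Orion, 1, B, 26), (5, Orion, 1, D, 24), (5, Orion, 1, F, 14), (5, Orion, 1, F, 16), (5, Zephyr, 7, B, 26), (5, Zephyr, 7, D, 24), (5, Zephyr, 7, F, 14), (5, Zephyr, 7, F, 16)}
Apply σ_{tid < 24}; surviving tuples: {(4, Echo, 7, B, 37), (4, Echo, 7, B, 38), (4, Echo, 7, C, 10), (4, Gamma, 16, B, 37), (4, Gamma, 16, B, 38), (4, Gamma, 16, C, 10), (4, Zephyr, 7, B, 37), (4, Zephyr, 7, B, 38), (4, Zephyr, 7, C, 10), (5, Beta, 13, B, 26), (5, Beta, 13, D, 24), (5, Beta, 13, F, 14), (5, Beta, 13, F, 16), (5, Beta, 23, B, 26), (5, Beta, 23, D, 24), (5, Beta, 23, F, 14), (5, Beta, 23, F, 16), (5, Orion, 1, B, 26), (5, Orion, 1, D, 24), (5, Orion, 1, F, 14), (5, Orion, 1, F, 16), (5, Zephyr, 7, B, 26), (5, Zephyr, 7, D, 24), (5, Zephyr, 7, F, 14), (5, Zephyr, 7, F, 16)}
Projecting to grade, credits, room (18 duplicate(s) eliminated): {(B, 4, 37), (B, 4, 38), (B, 5, 26), (C, 4, 10), (D, 5, 24), (F, 5, 14), (F, 5, 16)}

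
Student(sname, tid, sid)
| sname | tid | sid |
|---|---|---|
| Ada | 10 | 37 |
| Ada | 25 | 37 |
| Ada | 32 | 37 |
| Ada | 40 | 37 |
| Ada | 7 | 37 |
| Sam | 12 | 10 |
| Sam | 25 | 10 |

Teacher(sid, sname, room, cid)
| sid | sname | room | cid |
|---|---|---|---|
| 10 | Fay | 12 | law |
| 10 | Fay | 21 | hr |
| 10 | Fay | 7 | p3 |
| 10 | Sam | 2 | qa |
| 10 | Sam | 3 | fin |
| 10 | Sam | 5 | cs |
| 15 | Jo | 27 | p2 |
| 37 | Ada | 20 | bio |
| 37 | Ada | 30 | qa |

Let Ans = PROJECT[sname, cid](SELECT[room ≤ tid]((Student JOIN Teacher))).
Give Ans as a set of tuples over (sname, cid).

{(Ada, bio), (Ada, qa), (Sam, cs), (Sam, fin), (Sam, qa)}

Joining Student and Teacher on sname, sid yields {(Ada, 10, 37, 20, bio), (Ada, 10, 37, 30, qa), (Ada, 25, 37, 20, bio), (Ada, 25, 37, 30, qa), (Ada, 32, 37, 20, bio), (Ada, 32, 37, 30, qa), (Ada, 40, 37, 20, bio), (Ada, 40, 37, 30, qa), (Ada, 7, 37, 20, bio), (Ada, 7, 37, 30, qa), (Sam, 12, 10, 2, qa), (Sam, 12, 10, 3, fin), (Sam, 12, 10, 5, cs), (Sam, 25, 10, 2, qa), (Sam, 25, 10, 3, fin), (Sam, 25, 10, 5, cs)}.
Selection room ≤ tid: {(Ada, 25, 37, 20, bio), (Ada, 32, 37, 20, bio), (Ada, 32, 37, 30, qa), (Ada, 40, 37, 20, bio), (Ada, 40, 37, 30, qa), (Sam, 12, 10, 2, qa), (Sam, 12, 10, 3, fin), (Sam, 12, 10, 5, cs), (Sam, 25, 10, 2, qa), (Sam, 25, 10, 3, fin), (Sam, 25, 10, 5, cs)}
π[sname, cid]: project onto (sname, cid) (6 duplicate(s) eliminated) → {(Ada, bio), (Ada, qa), (Sam, cs), (Sam, fin), (Sam, qa)}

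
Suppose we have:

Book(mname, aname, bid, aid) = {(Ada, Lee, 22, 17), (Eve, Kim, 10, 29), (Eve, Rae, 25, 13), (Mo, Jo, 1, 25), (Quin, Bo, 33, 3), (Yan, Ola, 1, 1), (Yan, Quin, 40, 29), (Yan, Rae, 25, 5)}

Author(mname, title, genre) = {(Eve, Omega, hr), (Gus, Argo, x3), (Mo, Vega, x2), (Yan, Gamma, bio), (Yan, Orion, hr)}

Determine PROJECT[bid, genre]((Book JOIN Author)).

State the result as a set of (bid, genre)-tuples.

Joining Book and Author on mname yields {(Eve, Kim, 10, 29, Omega, hr), (Eve, Rae, 25, 13, Omega, hr), (Mo, Jo, 1, 25, Vega, x2), (Yan, Ola, 1, 1, Gamma, bio), (Yan, Ola, 1, 1, Orion, hr), (Yan, Quin, 40, 29, Gamma, bio), (Yan, Quin, 40, 29, Orion, hr), (Yan, Rae, 25, 5, Gamma, bio), (Yan, Rae, 25, 5, Orion, hr)}.
π[bid, genre]: project onto (bid, genre) (1 duplicate(s) eliminated) → {(1, bio), (1, hr), (1, x2), (10, hr), (25, bio), (25, hr), (40, bio), (40, hr)}

{(1, bio), (1, hr), (1, x2), (10, hr), (25, bio), (25, hr), (40, bio), (40, hr)}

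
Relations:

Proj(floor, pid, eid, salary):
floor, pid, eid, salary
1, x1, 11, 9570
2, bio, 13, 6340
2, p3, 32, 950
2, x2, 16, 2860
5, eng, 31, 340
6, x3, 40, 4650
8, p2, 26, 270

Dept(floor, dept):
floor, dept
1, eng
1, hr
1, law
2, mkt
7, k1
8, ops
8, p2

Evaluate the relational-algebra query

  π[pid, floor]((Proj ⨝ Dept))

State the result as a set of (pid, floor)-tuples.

Proj ⋈ Dept (natural join on floor): {(1, x1, 11, 9570, eng), (1, x1, 11, 9570, hr), (1, x1, 11, 9570, law), (2, bio, 13, 6340, mkt), (2, p3, 32, 950, mkt), (2, x2, 16, 2860, mkt), (8, p2, 26, 270, ops), (8, p2, 26, 270, p2)}
Keep only column(s) pid, floor (3 duplicate(s) eliminated): {(bio, 2), (p2, 8), (p3, 2), (x1, 1), (x2, 2)}

{(bio, 2), (p2, 8), (p3, 2), (x1, 1), (x2, 2)}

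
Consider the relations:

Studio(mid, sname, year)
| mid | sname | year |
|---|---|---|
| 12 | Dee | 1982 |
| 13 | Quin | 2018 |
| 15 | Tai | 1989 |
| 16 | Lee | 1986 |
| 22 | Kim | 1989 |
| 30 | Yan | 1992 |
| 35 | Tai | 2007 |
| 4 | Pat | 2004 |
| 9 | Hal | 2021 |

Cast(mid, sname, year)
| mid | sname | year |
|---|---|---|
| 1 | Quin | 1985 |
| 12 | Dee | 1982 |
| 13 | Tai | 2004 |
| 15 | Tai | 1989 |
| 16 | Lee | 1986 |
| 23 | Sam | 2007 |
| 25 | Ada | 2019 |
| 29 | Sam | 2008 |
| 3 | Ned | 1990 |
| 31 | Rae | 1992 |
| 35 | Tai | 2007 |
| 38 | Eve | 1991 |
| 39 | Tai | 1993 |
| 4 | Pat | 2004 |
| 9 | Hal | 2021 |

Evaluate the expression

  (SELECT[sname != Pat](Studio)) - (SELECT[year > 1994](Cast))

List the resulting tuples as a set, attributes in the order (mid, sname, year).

σ[sname != Pat]: keep tuples satisfying sname != Pat → {(12, Dee, 1982), (13, Quin, 2018), (15, Tai, 1989), (16, Lee, 1986), (22, Kim, 1989), (30, Yan, 1992), (35, Tai, 2007), (9, Hal, 2021)}
σ[year > 1994]: keep tuples satisfying year > 1994 → {(13, Tai, 2004), (23, Sam, 2007), (25, Ada, 2019), (29, Sam, 2008), (35, Tai, 2007), (4, Pat, 2004), (9, Hal, 2021)}
Difference: {(12, Dee, 1982), (13, Quin, 2018), (15, Tai, 1989), (16, Lee, 1986), (22, Kim, 1989), (30, Yan, 1992), (35, Tai, 2007), (9, Hal, 2021)} with {(13, Tai, 2004), (23, Sam, 2007), (25, Ada, 2019), (29, Sam, 2008), (35, Tai, 2007), (4, Pat, 2004), (9, Hal, 2021)} → {(12, Dee, 1982), (13, Quin, 2018), (15, Tai, 1989), (16, Lee, 1986), (22, Kim, 1989), (30, Yan, 1992)}

{(12, Dee, 1982), (13, Quin, 2018), (15, Tai, 1989), (16, Lee, 1986), (22, Kim, 1989), (30, Yan, 1992)}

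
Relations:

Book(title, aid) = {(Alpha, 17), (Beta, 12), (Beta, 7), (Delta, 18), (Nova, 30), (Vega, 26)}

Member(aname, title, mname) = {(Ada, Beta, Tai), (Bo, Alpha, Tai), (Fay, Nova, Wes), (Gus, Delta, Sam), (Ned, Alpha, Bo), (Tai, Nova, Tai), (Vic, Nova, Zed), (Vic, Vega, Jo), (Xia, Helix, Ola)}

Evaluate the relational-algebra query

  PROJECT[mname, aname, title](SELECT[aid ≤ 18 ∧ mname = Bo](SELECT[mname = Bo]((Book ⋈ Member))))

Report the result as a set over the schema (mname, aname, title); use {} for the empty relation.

{(Bo, Ned, Alpha)}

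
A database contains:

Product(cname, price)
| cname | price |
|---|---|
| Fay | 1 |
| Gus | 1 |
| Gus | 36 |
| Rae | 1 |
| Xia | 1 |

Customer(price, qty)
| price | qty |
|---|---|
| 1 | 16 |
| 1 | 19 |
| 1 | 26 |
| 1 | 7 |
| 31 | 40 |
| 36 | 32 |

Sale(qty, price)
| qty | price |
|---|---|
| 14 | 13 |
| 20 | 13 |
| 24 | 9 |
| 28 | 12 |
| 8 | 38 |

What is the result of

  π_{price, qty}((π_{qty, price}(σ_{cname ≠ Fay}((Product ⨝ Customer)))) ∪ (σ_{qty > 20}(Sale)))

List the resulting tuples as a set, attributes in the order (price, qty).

Product ⋈ Customer (natural join on price): {(Fay, 1, 16), (Fay, 1, 19), (Fay, 1, 26), (Fay, 1, 7), (Gus, 1, 16), (Gus, 1, 19), (Gus, 1, 26), (Gus, 1, 7), (Gus, 36, 32), (Rae, 1, 16), (Rae, 1, 19), (Rae, 1, 26), (Rae, 1, 7), (Xia, 1, 16), (Xia, 1, 19), (Xia, 1, 26), (Xia, 1, 7)}
Selection cname ≠ Fay: {(Gus, 1, 16), (Gus, 1, 19), (Gus, 1, 26), (Gus, 1, 7), (Gus, 36, 32), (Rae, 1, 16), (Rae, 1, 19), (Rae, 1, 26), (Rae, 1, 7), (Xia, 1, 16), (Xia, 1, 19), (Xia, 1, 26), (Xia, 1, 7)}
Projecting to qty, price (8 duplicate(s) eliminated): {(16, 1), (19, 1), (26, 1), (32, 36), (7, 1)}
Selection qty > 20: {(24, 9), (28, 12)}
Set union of the two operands is {(16, 1), (19, 1), (24, 9), (26, 1), (28, 12), (32, 36), (7, 1)}.
Projecting to price, qty: {(1, 16), (1, 19), (1, 26), (1, 7), (12, 28), (36, 32), (9, 24)}

{(1, 16), (1, 19), (1, 26), (1, 7), (12, 28), (36, 32), (9, 24)}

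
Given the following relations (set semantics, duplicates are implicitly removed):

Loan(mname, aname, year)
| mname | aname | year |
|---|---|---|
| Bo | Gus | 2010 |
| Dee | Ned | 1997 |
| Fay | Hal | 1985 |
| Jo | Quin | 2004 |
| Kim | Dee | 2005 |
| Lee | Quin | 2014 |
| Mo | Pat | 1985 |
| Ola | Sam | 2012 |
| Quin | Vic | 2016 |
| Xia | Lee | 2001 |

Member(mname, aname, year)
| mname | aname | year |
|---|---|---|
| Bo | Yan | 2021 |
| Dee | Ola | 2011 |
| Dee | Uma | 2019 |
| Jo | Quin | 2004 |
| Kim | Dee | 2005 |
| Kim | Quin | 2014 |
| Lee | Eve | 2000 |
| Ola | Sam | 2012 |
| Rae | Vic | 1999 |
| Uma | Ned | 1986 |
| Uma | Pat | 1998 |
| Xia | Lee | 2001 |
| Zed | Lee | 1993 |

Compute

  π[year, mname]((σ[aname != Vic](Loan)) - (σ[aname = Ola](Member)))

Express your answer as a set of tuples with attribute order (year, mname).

{(1985, Fay), (1985, Mo), (1997, Dee), (2001, Xia), (2004, Jo), (2005, Kim), (2010, Bo), (2012, Ola), (2014, Lee)}

Selection aname != Vic: {(Bo, Gus, 2010), (Dee, Ned, 1997), (Fay, Hal, 1985), (Jo, Quin, 2004), (Kim, Dee, 2005), (Lee, Quin, 2014), (Mo, Pat, 1985), (Ola, Sam, 2012), (Xia, Lee, 2001)}
Selection aname = Ola: {(Dee, Ola, 2011)}
Difference: {(Bo, Gus, 2010), (Dee, Ned, 1997), (Fay, Hal, 1985), (Jo, Quin, 2004), (Kim, Dee, 2005), (Lee, Quin, 2014), (Mo, Pat, 1985), (Ola, Sam, 2012), (Xia, Lee, 2001)} with {(Dee, Ola, 2011)} → {(Bo, Gus, 2010), (Dee, Ned, 1997), (Fay, Hal, 1985), (Jo, Quin, 2004), (Kim, Dee, 2005), (Lee, Quin, 2014), (Mo, Pat, 1985), (Ola, Sam, 2012), (Xia, Lee, 2001)}
Projecting to year, mname: {(1985, Fay), (1985, Mo), (1997, Dee), (2001, Xia), (2004, Jo), (2005, Kim), (2010, Bo), (2012, Ola), (2014, Lee)}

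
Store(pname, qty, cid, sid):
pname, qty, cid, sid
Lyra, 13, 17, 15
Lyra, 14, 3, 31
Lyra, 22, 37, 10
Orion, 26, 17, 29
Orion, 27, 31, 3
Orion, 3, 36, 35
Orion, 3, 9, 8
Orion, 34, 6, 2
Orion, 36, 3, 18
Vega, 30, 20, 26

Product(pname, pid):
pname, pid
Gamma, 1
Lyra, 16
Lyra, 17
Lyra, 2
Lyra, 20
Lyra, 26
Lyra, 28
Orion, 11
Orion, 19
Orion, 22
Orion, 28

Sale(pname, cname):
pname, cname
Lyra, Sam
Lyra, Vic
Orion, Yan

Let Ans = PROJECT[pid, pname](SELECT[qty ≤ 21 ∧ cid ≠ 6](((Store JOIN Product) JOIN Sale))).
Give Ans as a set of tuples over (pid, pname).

Joining Store and Product on pname yields {(Lyra, 13, 17, 15, 16), (Lyra, 13, 17, 15, 17), (Lyra, 13, 17, 15, 2), (Lyra, 13, 17, 15, 20), (Lyra, 13, 17, 15, 26), (Lyra, 13, 17, 15, 28), (Lyra, 14, 3, 31, 16), (Lyra, 14, 3, 31, 17), (Lyra, 14, 3, 31, 2), (Lyra, 14, 3, 31, 20), (Lyra, 14, 3, 31, 26), (Lyra, 14, 3, 31, 28), (Lyra, 22, 37, 10, 16), (Lyra, 22, 37, 10, 17), (Lyra, 22, 37, 10, 2), (Lyra, 22, 37, 10, 20), (Lyra, 22, 37, 10, 26), (Lyra, 22, 37, 10, 28), (Orion, 26, 17, 29, 11), (Orion, 26, 17, 29, 19), (Orion, 26, 17, 29, 22), (Orion, 26, 17, 29, 28), (Orion, 27, 31, 3, 11), (Orion, 27, 31, 3, 19), (Orion, 27, 31, 3, 22), (Orion, 27, 31, 3, 28), (Orion, 3, 36, 35, 11), (Orion, 3, 36, 35, 19), (Orion, 3, 36, 35, 22), (Orion, 3, 36, 35, 28), (Orion, 3, 9, 8, 11), (Orion, 3, 9, 8, 19), (Orion, 3, 9, 8, 22), (Orion, 3, 9, 8, 28), (Orion, 34, 6, 2, 11), (Orion, 34, 6, 2, 19), (Orion, 34, 6, 2, 22), (Orion, 34, 6, 2, 28), (Orion, 36, 3, 18, 11), (Orion, 36, 3, 18, 19), (Orion, 36, 3, 18, 22), (Orion, 36, 3, 18, 28)}.
Joining (Store JOIN Product) and Sale on pname yields {(Lyra, 13, 17, 15, 16, Sam), (Lyra, 13, 17, 15, 16, Vic), (Lyra, 13, 17, 15, 17, Sam), (Lyra, 13, 17, 15, 17, Vic), (Lyra, 13, 17, 15, 2, Sam), (Lyra, 13, 17, 15, 2, Vic), (Lyra, 13, 17, 15, 20, Sam), (Lyra, 13, 17, 15, 20, Vic), (Lyra, 13, 17, 15, 26, Sam), (Lyra, 13, 17, 15, 26, Vic), (Lyra, 13, 17, 15, 28, Sam), (Lyra, 13, 17, 15, 28, Vic), (Lyra, 14, 3, 31, 16, Sam), (Lyra, 14, 3, 31, 16, Vic), (Lyra, 14, 3, 31, 17, Sam), (Lyra, 14, 3, 31, 17, Vic), (Lyra, 14, 3, 31, 2, Sam), (Lyra, 14, 3, 31, 2, Vic), (Lyra, 14, 3, 31, 20, Sam), (Lyra, 14, 3, 31, 20, Vic), (Lyra, 14, 3, 31, 26, Sam), (Lyra, 14, 3, 31, 26, Vic), (Lyra, 14, 3, 31, 28, Sam), (Lyra, 14, 3, 31, 28, Vic), (Lyra, 22, 37, 10, 16, Sam), (Lyra, 22, 37, 10, 16, Vic), (Lyra, 22, 37, 10, 17, Sam), (Lyra, 22, 37, 10, 17, Vic), (Lyra, 22, 37, 10, 2, Sam), (Lyra, 22, 37, 10, 2, Vic), (Lyra, 22, 37, 10, 20, Sam), (Lyra, 22, 37, 10, 20, Vic), (Lyra, 22, 37, 10, 26, Sam), (Lyra, 22, 37, 10, 26, Vic), (Lyra, 22, 37, 10, 28, Sam), (Lyra, 22, 37, 10, 28, Vic), (Orion, 26, 17, 29, 11, Yan), (Orion, 26, 17, 29, 19, Yan), (Orion, 26, 17, 29, 22, Yan), (Orion, 26, 17, 29, 28, Yan), (Orion, 27, 31, 3, 11, Yan), (Orion, 27, 31, 3, 19, Yan), (Orion, 27, 31, 3, 22, Yan), (Orion, 27, 31, 3, 28, Yan), (Orion, 3, 36, 35, 11, Yan), (Orion, 3, 36, 35, 19, Yan), (Orion, 3, 36, 35, 22, Yan), (Orion, 3, 36, 35, 28, Yan), (Orion, 3, 9, 8, 11, Yan), (Orion, 3, 9, 8, 19, Yan), (Orion, 3, 9, 8, 22, Yan), (Orion, 3, 9, 8, 28, Yan), (Orion, 34, 6, 2, 11, Yan), (Orion, 34, 6, 2, 19, Yan), (Orion, 34, 6, 2, 22, Yan), (Orion, 34, 6, 2, 28, Yan), (Orion, 36, 3, 18, 11, Yan), (Orion, 36, 3, 18, 19, Yan), (Orion, 36, 3, 18, 22, Yan), (Orion, 36, 3, 18, 28, Yan)}.
Filtering on qty ≤ 21 ∧ cid ≠ 6 leaves {(Lyra, 13, 17, 15, 16, Sam), (Lyra, 13, 17, 15, 16, Vic), (Lyra, 13, 17, 15, 17, Sam), (Lyra, 13, 17, 15, 17, Vic), (Lyra, 13, 17, 15, 2, Sam), (Lyra, 13, 17, 15, 2, Vic), (Lyra, 13, 17, 15, 20, Sam), (Lyra, 13, 17, 15, 20, Vic), (Lyra, 13, 17, 15, 26, Sam), (Lyra, 13, 17, 15, 26, Vic), (Lyra, 13, 17, 15, 28, Sam), (Lyra, 13, 17, 15, 28, Vic), (Lyra, 14, 3, 31, 16, Sam), (Lyra, 14, 3, 31, 16, Vic), (Lyra, 14, 3, 31, 17, Sam), (Lyra, 14, 3, 31, 17, Vic), (Lyra, 14, 3, 31, 2, Sam), (Lyra, 14, 3, 31, 2, Vic), (Lyra, 14, 3, 31, 20, Sam), (Lyra, 14, 3, 31, 20, Vic), (Lyra, 14, 3, 31, 26, Sam), (Lyra, 14, 3, 31, 26, Vic), (Lyra, 14, 3, 31, 28, Sam), (Lyra, 14, 3, 31, 28, Vic), (Orion, 3, 36, 35, 11, Yan), (Orion, 3, 36, 35, 19, Yan), (Orion, 3, 36, 35, 22, Yan), (Orion, 3, 36, 35, 28, Yan), (Orion, 3, 9, 8, 11, Yan), (Orion, 3, 9, 8, 19, Yan), (Orion, 3, 9, 8, 22, Yan), (Orion, 3, 9, 8, 28, Yan)}.
π_{pid, pname} gives {(11, Orion), (16, Lyra), (17, Lyra), (19, Orion), (2, Lyra), (20, Lyra), (22, Orion), (26, Lyra), (28, Lyra), (28, Orion)} (22 duplicate(s) eliminated).

{(11, Orion), (16, Lyra), (17, Lyra), (19, Orion), (2, Lyra), (20, Lyra), (22, Orion), (26, Lyra), (28, Lyra), (28, Orion)}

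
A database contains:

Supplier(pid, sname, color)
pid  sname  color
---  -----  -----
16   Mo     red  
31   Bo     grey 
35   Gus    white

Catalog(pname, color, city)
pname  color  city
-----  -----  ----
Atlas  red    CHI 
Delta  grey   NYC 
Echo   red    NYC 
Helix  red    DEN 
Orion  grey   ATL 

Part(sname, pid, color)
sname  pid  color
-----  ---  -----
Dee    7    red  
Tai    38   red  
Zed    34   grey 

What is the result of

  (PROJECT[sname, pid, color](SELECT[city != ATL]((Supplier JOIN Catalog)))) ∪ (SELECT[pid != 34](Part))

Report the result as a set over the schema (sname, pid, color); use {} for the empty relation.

Natural join on color: {(16, Mo, red, Atlas, CHI), (16, Mo, red, Echo, NYC), (16, Mo, red, Helix, DEN), (31, Bo, grey, Delta, NYC), (31, Bo, grey, Orion, ATL)}
Filtering on city != ATL leaves {(16, Mo, red, Atlas, CHI), (16, Mo, red, Echo, NYC), (16, Mo, red, Helix, DEN), (31, Bo, grey, Delta, NYC)}.
π[sname, pid, color]: project onto (sname, pid, color) (2 duplicate(s) eliminated) → {(Bo, 31, grey), (Mo, 16, red)}
Filtering on pid != 34 leaves {(Dee, 7, red), (Tai, 38, red)}.
Taking the union: {(Bo, 31, grey), (Dee, 7, red), (Mo, 16, red), (Tai, 38, red)}

{(Bo, 31, grey), (Dee, 7, red), (Mo, 16, red), (Tai, 38, red)}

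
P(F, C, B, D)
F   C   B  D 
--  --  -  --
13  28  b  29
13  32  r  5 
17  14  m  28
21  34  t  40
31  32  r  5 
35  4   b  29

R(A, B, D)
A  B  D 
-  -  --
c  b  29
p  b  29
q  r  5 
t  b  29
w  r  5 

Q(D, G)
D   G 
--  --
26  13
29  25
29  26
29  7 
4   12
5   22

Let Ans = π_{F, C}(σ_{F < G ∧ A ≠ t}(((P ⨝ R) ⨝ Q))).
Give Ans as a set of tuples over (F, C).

{(13, 28), (13, 32)}

Natural join on B, D: {(13, 28, b, 29, c), (13, 28, b, 29, p), (13, 28, b, 29, t), (13, 32, r, 5, q), (13, 32, r, 5, w), (31, 32, r, 5, q), (31, 32, r, 5, w), (35, 4, b, 29, c), (35, 4, b, 29, p), (35, 4, b, 29, t)}
Natural join on D: {(13, 28, b, 29, c, 25), (13, 28, b, 29, c, 26), (13, 28, b, 29, c, 7), (13, 28, b, 29, p, 25), (13, 28, b, 29, p, 26), (13, 28, b, 29, p, 7), (13, 28, b, 29, t, 25), (13, 28, b, 29, t, 26), (13, 28, b, 29, t, 7), (13, 32, r, 5, q, 22), (13, 32, r, 5, w, 22), (31, 32, r, 5, q, 22), (31, 32, r, 5, w, 22), (35, 4, b, 29, c, 25), (35, 4, b, 29, c, 26), (35, 4, b, 29, c, 7), (35, 4, b, 29, p, 25), (35, 4, b, 29, p, 26), (35, 4, b, 29, p, 7), (35, 4, b, 29, t, 25), (35, 4, b, 29, t, 26), (35, 4, b, 29, t, 7)}
Filtering on F < G ∧ A ≠ t leaves {(13, 28, b, 29, c, 25), (13, 28, b, 29, c, 26), (13, 28, b, 29, p, 25), (13, 28, b, 29, p, 26), (13, 32, r, 5, q, 22), (13, 32, r, 5, w, 22)}.
π_{F, C} gives {(13, 28), (13, 32)} (4 duplicate(s) eliminated).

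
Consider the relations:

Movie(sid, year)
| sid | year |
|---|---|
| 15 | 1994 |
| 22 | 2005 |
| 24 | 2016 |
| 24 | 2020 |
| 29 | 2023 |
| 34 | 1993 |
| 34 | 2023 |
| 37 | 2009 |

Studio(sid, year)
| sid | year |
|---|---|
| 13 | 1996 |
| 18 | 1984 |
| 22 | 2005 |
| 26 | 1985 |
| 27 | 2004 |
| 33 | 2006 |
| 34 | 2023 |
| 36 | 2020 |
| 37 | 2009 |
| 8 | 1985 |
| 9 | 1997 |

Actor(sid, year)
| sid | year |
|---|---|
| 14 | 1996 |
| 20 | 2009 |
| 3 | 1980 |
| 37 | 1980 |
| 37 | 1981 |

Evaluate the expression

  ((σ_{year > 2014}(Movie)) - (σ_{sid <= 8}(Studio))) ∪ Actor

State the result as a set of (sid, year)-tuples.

Filtering on year > 2014 leaves {(24, 2016), (24, 2020), (29, 2023), (34, 2023)}.
Filtering on sid <= 8 leaves {(8, 1985)}.
Set difference of the two operands is {(24, 2016), (24, 2020), (29, 2023), (34, 2023)}.
Set union of the two operands is {(14, 1996), (20, 2009), (24, 2016), (24, 2020), (29, 2023), (3, 1980), (34, 2023), (37, 1980), (37, 1981)}.

{(14, 1996), (20, 2009), (24, 2016), (24, 2020), (29, 2023), (3, 1980), (34, 2023), (37, 1980), (37, 1981)}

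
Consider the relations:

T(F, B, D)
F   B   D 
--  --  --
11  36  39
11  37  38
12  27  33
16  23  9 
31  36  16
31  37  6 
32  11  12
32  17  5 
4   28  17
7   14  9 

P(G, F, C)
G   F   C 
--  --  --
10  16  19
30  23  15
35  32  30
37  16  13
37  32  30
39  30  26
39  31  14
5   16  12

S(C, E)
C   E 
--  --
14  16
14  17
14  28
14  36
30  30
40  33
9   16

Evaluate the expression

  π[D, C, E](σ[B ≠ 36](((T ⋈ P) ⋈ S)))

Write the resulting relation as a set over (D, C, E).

Joining T and P on F yields {(16, 23, 9, 10, 19), (16, 23, 9, 37, 13), (16, 23, 9, 5, 12), (31, 36, 16, 39, 14), (31, 37, 6, 39, 14), (32, 11, 12, 35, 30), (32, 11, 12, 37, 30), (32, 17, 5, 35, 30), (32, 17, 5, 37, 30)}.
Joining (T ⋈ P) and S on C yields {(31, 36, 16, 39, 14, 16), (31, 36, 16, 39, 14, 17), (31, 36, 16, 39, 14, 28), (31, 36, 16, 39, 14, 36), (31, 37, 6, 39, 14, 16), (31, 37, 6, 39, 14, 17), (31, 37, 6, 39, 14, 28), (31, 37, 6, 39, 14, 36), (32, 11, 12, 35, 30, 30), (32, 11, 12, 37, 30, 30), (32, 17, 5, 35, 30, 30), (32, 17, 5, 37, 30, 30)}.
Apply σ_{B ≠ 36}; surviving tuples: {(31, 37, 6, 39, 14, 16), (31, 37, 6, 39, 14, 17), (31, 37, 6, 39, 14, 28), (31, 37, 6, 39, 14, 36), (32, 11, 12, 35, 30, 30), (32, 11, 12, 37, 30, 30), (32, 17, 5, 35, 30, 30), (32, 17, 5, 37, 30, 30)}
π[D, C, E]: project onto (D, C, E) (2 duplicate(s) eliminated) → {(12, 30, 30), (5, 30, 30), (6, 14, 16), (6, 14, 17), (6, 14, 28), (6, 14, 36)}

{(12, 30, 30), (5, 30, 30), (6, 14, 16), (6, 14, 17), (6, 14, 28), (6, 14, 36)}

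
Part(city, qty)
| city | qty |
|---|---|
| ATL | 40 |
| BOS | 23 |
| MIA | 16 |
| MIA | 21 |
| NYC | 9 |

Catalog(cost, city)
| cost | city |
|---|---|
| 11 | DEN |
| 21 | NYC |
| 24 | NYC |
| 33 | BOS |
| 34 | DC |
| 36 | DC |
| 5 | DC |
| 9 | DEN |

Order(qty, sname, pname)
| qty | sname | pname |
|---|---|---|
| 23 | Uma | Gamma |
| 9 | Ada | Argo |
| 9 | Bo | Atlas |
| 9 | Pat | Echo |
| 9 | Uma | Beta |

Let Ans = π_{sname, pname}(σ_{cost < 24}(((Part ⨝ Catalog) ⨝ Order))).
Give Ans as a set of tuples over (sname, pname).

{(Ada, Argo), (Bo, Atlas), (Pat, Echo), (Uma, Beta)}

Natural join on city: {(BOS, 23, 33), (NYC, 9, 21), (NYC, 9, 24)}
Natural join on qty: {(BOS, 23, 33, Uma, Gamma), (NYC, 9, 21, Ada, Argo), (NYC, 9, 21, Bo, Atlas), (NYC, 9, 21, Pat, Echo), (NYC, 9, 21, Uma, Beta), (NYC, 9, 24, Ada, Argo), (NYC, 9, 24, Bo, Atlas), (NYC, 9, 24, Pat, Echo), (NYC, 9, 24, Uma, Beta)}
σ[cost < 24]: keep tuples satisfying cost < 24 → {(NYC, 9, 21, Ada, Argo), (NYC, 9, 21, Bo, Atlas), (NYC, 9, 21, Pat, Echo), (NYC, 9, 21, Uma, Beta)}
Projecting to sname, pname: {(Ada, Argo), (Bo, Atlas), (Pat, Echo), (Uma, Beta)}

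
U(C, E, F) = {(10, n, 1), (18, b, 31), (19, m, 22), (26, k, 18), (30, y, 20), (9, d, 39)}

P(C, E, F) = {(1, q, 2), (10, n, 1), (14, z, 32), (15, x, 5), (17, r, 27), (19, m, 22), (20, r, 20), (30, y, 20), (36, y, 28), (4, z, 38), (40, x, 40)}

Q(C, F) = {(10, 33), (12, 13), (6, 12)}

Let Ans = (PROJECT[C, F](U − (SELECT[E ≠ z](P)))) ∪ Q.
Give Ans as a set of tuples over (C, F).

{(10, 33), (12, 13), (18, 31), (26, 18), (6, 12), (9, 39)}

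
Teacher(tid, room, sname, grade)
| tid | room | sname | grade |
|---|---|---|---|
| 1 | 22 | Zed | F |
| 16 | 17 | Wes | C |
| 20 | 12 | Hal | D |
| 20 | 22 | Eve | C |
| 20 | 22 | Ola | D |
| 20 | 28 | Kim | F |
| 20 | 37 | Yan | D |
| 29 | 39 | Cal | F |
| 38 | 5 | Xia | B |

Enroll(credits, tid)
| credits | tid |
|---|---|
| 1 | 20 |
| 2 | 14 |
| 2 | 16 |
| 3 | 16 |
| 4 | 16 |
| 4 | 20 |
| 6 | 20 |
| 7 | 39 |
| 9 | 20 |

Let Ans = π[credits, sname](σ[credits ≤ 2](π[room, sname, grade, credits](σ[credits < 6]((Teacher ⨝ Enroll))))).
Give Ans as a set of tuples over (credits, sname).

{(1, Eve), (1, Hal), (1, Kim), (1, Ola), (1, Yan), (2, Wes)}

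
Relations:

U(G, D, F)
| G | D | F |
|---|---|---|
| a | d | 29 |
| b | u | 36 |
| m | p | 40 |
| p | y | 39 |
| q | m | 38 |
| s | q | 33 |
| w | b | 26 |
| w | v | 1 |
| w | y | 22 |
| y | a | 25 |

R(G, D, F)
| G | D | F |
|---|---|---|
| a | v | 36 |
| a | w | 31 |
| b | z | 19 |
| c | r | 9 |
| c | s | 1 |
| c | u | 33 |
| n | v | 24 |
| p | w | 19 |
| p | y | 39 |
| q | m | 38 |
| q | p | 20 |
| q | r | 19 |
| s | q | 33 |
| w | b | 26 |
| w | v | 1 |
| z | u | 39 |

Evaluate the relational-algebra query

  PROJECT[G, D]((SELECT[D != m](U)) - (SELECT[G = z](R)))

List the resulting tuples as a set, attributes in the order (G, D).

{(a, d), (b, u), (m, p), (p, y), (s, q), (w, b), (w, v), (w, y), (y, a)}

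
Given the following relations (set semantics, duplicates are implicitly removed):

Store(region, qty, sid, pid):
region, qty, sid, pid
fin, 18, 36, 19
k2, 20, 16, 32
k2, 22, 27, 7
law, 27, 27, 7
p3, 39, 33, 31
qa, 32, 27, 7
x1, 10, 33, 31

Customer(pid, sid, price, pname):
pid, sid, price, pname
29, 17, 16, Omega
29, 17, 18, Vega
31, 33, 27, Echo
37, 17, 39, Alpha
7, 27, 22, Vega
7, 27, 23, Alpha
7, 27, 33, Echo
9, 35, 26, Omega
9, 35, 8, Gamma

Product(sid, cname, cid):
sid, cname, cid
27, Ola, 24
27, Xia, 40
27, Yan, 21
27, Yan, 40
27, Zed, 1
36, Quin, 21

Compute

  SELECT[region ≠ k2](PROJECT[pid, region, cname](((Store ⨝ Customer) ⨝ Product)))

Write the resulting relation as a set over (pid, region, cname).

{(7, law, Ola), (7, law, Xia), (7, law, Yan), (7, law, Zed), (7, qa, Ola), (7, qa, Xia), (7, qa, Yan), (7, qa, Zed)}

Store ⋈ Customer (natural join on sid, pid): {(k2, 22, 27, 7, 22, Vega), (k2, 22, 27, 7, 23, Alpha), (k2, 22, 27, 7, 33, Echo), (law, 27, 27, 7, 22, Vega), (law, 27, 27, 7, 23, Alpha), (law, 27, 27, 7, 33, Echo), (p3, 39, 33, 31, 27, Echo), (qa, 32, 27, 7, 22, Vega), (qa, 32, 27, 7, 23, Alpha), (qa, 32, 27, 7, 33, Echo), (x1, 10, 33, 31, 27, Echo)}
(Store ⨝ Customer) ⋈ Product (natural join on sid): {(k2, 22, 27, 7, 22, Vega, Ola, 24), (k2, 22, 27, 7, 22, Vega, Xia, 40), (k2, 22, 27, 7, 22, Vega, Yan, 21), (k2, 22, 27, 7, 22, Vega, Yan, 40), (k2, 22, 27, 7, 22, Vega, Zed, 1), (k2, 22, 27, 7, 23, Alpha, Ola, 24), (k2, 22, 27, 7, 23, Alpha, Xia, 40), (k2, 22, 27, 7, 23, Alpha, Yan, 21), (k2, 22, 27, 7, 23, Alpha, Yan, 40), (k2, 22, 27, 7, 23, Alpha, Zed, 1), (k2, 22, 27, 7, 33, Echo, Ola, 24), (k2, 22, 27, 7, 33, Echo, Xia, 40), (k2, 22, 27, 7, 33, Echo, Yan, 21), (k2, 22, 27, 7, 33, Echo, Yan, 40), (k2, 22, 27, 7, 33, Echo, Zed, 1), (law, 27, 27, 7, 22, Vega, Ola, 24), (law, 27, 27, 7, 22, Vega, Xia, 40), (law, 27, 27, 7, 22, Vega, Yan, 21), (law, 27, 27, 7, 22, Vega, Yan, 40), (law, 27, 27, 7, 22, Vega, Zed, 1), (law, 27, 27, 7, 23, Alpha, Ola, 24), (law, 27, 27, 7, 23, Alpha, Xia, 40), (law, 27, 27, 7, 23, Alpha, Yan, 21), (law, 27, 27, 7, 23, Alpha, Yan, 40), (law, 27, 27, 7, 23, Alpha, Zed, 1), (law, 27, 27, 7, 33, Echo, Ola, 24), (law, 27, 27, 7, 33, Echo, Xia, 40), (law, 27, 27, 7, 33, Echo, Yan, 21), (law, 27, 27, 7, 33, Echo, Yan, 40), (law, 27, 27, 7, 33, Echo, Zed, 1), (qa, 32, 27, 7, 22, Vega, Ola, 24), (qa, 32, 27, 7, 22, Vega, Xia, 40), (qa, 32, 27, 7, 22, Vega, Yan, 21), (qa, 32, 27, 7, 22, Vega, Yan, 40), (qa, 32, 27, 7, 22, Vega, Zed, 1), (qa, 32, 27, 7, 23, Alpha, Ola, 24), (qa, 32, 27, 7, 23, Alpha, Xia, 40), (qa, 32, 27, 7, 23, Alpha, Yan, 21), (qa, 32, 27, 7, 23, Alpha, Yan, 40), (qa, 32, 27, 7, 23, Alpha, Zed, 1), (qa, 32, 27, 7, 33, Echo, Ola, 24), (qa, 32, 27, 7, 33, Echo, Xia, 40), (qa, 32, 27, 7, 33, Echo, Yan, 21), (qa, 32, 27, 7, 33, Echo, Yan, 40), (qa, 32, 27, 7, 33, Echo, Zed, 1)}
π[pid, region, cname]: project onto (pid, region, cname) (33 duplicate(s) eliminated) → {(7, k2, Ola), (7, k2, Xia), (7, k2, Yan), (7, k2, Zed), (7, law, Ola), (7, law, Xia), (7, law, Yan), (7, law, Zed), (7, qa, Ola), (7, qa, Xia), (7, qa, Yan), (7, qa, Zed)}
Filtering on region ≠ k2 leaves {(7, law, Ola), (7, law, Xia), (7, law, Yan), (7, law, Zed), (7, qa, Ola), (7, qa, Xia), (7, qa, Yan), (7, qa, Zed)}.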